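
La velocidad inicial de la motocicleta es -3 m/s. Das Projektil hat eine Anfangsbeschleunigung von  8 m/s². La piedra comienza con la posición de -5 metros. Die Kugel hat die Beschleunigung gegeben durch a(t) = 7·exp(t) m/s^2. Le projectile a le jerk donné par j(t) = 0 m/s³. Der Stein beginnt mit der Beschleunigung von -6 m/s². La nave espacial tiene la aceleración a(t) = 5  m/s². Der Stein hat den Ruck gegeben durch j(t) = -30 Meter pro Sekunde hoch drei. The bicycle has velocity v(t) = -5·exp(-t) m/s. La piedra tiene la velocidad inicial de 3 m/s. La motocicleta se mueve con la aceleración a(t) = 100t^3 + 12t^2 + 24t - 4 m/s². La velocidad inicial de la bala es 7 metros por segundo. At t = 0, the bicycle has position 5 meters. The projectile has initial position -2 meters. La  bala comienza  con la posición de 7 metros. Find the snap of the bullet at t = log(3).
Starting from acceleration a(t) = 7·exp(t), we take 2 derivatives. Differentiating acceleration, we get jerk: j(t) = 7·exp(t). Differentiating jerk, we get snap: s(t) = 7·exp(t). Using s(t) = 7·exp(t) and substituting t = log(3), we find s = 21.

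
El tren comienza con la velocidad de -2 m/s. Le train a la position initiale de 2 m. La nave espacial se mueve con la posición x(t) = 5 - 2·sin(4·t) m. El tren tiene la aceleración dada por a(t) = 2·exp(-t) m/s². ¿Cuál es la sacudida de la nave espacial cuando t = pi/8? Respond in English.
Starting from position x(t) = 5 - 2·sin(4·t), we take 3 derivatives. The derivative of position gives velocity: v(t) = -8·cos(4·t). Differentiating velocity, we get acceleration: a(t) = 32·sin(4·t). Differentiating acceleration, we get jerk: j(t) = 128·cos(4·t). Using j(t) = 128·cos(4·t) and substituting t = pi/8, we find j = 0.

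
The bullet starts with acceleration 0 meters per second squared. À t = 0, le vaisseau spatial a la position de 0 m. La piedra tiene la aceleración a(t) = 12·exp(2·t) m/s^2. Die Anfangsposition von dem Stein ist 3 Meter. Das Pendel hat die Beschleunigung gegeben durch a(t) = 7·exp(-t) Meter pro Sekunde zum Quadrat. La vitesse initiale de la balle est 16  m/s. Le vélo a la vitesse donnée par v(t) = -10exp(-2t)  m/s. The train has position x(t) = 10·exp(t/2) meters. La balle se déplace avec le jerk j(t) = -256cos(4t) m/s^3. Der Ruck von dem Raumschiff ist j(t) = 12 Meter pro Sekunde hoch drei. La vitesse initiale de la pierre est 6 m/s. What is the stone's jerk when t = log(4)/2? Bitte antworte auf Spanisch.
Debemos derivar nuestra ecuación de la aceleración a(t) = 12·exp(2·t) 1 vez. Derivando la aceleración, obtenemos la sacudida: j(t) = 24·exp(2·t). Tenemos la sacudida j(t) = 24·exp(2·t). Sustituyendo t = log(4)/2: j(log(4)/2) = 96.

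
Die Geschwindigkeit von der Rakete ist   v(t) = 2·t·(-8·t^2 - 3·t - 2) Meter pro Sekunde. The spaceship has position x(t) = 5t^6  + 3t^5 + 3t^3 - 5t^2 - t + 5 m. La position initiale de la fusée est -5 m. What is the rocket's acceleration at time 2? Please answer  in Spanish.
Partiendo de la velocidad v(t) = 2·t·(-8·t^2 - 3·t - 2), tomamos 1 derivada. Derivando la velocidad, obtenemos la aceleración: a(t) = -16·t^2 + 2·t·(-16·t - 3) - 6·t - 4. Usando a(t) = -16·t^2 + 2·t·(-16·t - 3) - 6·t - 4 y sustituyendo t = 2, encontramos a = -220.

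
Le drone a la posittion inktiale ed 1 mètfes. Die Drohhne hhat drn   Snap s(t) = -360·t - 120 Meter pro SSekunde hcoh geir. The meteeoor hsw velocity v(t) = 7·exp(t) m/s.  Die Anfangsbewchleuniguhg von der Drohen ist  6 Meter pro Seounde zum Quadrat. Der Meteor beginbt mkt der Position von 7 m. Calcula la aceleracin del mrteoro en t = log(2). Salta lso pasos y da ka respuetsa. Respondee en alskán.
Die Antwort ist 14.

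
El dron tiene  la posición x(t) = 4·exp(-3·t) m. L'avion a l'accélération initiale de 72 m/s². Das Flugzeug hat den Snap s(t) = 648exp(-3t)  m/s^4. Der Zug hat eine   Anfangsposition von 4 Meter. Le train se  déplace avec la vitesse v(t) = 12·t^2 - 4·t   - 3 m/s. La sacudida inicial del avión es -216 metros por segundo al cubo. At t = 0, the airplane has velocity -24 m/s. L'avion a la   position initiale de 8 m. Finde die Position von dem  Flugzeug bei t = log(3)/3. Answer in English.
We need to integrate our snap equation s(t) = 648·exp(-3·t) 4 times. Taking ∫s(t)dt and applying j(0) = -216, we find j(t) = -216·exp(-3·t). The integral of jerk is acceleration. Using a(0) = 72, we get a(t) = 72·exp(-3·t). Integrating acceleration and using the initial condition v(0) = -24, we get v(t) = -24·exp(-3·t). Taking ∫v(t)dt and applying x(0) = 8, we find x(t) = 8·exp(-3·t). Using x(t) = 8·exp(-3·t) and substituting t = log(3)/3, we find x = 8/3.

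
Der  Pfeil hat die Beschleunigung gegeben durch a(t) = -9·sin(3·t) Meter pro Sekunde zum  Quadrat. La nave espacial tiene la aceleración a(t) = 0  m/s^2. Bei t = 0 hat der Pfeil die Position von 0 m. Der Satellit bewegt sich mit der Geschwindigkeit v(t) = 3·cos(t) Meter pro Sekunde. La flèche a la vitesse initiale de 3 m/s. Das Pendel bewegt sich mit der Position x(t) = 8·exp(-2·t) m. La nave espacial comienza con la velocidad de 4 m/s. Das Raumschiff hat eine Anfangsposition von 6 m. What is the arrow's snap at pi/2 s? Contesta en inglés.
Starting from acceleration a(t) = -9·sin(3·t), we take 2 derivatives. Differentiating acceleration, we get jerk: j(t) = -27·cos(3·t). Taking d/dt of j(t), we find s(t) = 81·sin(3·t). From the given snap equation s(t) = 81·sin(3·t), we substitute t = pi/2 to get s = -81.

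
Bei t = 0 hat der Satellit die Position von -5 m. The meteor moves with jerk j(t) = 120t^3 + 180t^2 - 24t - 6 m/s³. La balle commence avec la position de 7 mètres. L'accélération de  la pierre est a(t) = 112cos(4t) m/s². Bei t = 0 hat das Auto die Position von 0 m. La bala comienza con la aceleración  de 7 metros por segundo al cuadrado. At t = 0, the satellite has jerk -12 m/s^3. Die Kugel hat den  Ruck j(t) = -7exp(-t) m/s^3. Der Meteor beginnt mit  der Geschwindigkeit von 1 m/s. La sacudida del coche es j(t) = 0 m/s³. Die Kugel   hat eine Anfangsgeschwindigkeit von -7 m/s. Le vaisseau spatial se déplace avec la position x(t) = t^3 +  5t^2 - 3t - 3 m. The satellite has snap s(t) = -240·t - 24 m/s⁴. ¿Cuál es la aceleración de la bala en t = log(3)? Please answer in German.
Ausgehend von dem Ruck j(t) = -7·exp(-t), nehmen wir 1 Stammfunktion. Mit ∫j(t)dt und Anwendung von a(0) = 7, finden wir a(t) = 7·exp(-t). Mit a(t) = 7·exp(-t) und Einsetzen von t = log(3), finden wir a = 7/3.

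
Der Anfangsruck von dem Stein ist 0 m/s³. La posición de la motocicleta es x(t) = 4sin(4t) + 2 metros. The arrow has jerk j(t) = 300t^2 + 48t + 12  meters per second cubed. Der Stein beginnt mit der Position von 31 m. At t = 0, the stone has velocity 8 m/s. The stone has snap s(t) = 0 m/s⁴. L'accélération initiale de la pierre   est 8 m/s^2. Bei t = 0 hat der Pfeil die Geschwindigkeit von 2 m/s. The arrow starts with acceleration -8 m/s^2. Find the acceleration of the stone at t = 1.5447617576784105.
We must find the antiderivative of our snap equation s(t) = 0 2 times. Taking ∫s(t)dt and applying j(0) = 0, we find j(t) = 0. The antiderivative of jerk, with a(0) = 8, gives acceleration: a(t) = 8. From the given acceleration equation a(t) = 8, we substitute t = 1.5447617576784105 to get a = 8.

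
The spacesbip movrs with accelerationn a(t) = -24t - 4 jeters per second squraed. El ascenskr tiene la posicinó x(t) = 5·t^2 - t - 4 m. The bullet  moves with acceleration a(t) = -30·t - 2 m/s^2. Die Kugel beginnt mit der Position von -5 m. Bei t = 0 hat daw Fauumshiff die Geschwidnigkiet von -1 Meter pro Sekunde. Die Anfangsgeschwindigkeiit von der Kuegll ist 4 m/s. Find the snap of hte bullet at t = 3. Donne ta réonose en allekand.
Wir müssen unsere Gleichung für die Beschleunigung a(t) = -30·t - 2 2-mal ableiten. Mit d/dt von a(t) finden wir j(t) = -30. Die Ableitung von dem Ruck ergibt den Snap: s(t) = 0. Aus der Gleichung für den Snap s(t) = 0, setzen wir t = 3 ein und erhalten s = 0.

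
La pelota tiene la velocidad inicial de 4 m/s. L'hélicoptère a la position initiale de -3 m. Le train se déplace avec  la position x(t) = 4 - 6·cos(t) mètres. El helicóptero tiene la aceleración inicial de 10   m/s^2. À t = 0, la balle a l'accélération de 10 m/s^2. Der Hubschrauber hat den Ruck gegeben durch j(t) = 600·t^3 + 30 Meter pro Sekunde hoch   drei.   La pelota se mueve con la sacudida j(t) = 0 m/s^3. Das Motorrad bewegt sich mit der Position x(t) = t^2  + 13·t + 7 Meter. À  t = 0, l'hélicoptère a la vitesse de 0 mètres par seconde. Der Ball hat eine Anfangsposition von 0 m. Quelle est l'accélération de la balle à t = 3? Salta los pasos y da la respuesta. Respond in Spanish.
La aceleración en t = 3 es a = 10.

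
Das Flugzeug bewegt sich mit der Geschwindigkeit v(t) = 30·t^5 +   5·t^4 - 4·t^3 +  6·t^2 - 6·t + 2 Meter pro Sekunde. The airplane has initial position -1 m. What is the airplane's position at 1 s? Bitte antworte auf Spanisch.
Partiendo de la velocidad v(t) = 30·t^5 + 5·t^4 - 4·t^3 + 6·t^2 - 6·t + 2, tomamos 1 integral. La integral de la velocidad es la posición. Usando x(0) = -1, obtenemos x(t) = 5·t^6 + t^5 - t^4 + 2·t^3 - 3·t^2 + 2·t - 1. De la ecuación de la posición x(t) = 5·t^6 + t^5 - t^4 + 2·t^3 - 3·t^2 + 2·t - 1, sustituimos t = 1 para obtener x = 5.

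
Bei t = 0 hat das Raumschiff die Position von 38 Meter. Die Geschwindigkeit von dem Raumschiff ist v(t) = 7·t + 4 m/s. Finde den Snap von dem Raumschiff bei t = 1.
Wir müssen unsere Gleichung für die Geschwindigkeit v(t) = 7·t + 4 3-mal ableiten. Mit d/dt von v(t) finden wir a(t) = 7. Mit d/dt von a(t) finden wir j(t) = 0. Mit d/dt von j(t) finden wir s(t) = 0. Mit s(t) = 0 und Einsetzen von t = 1, finden wir s = 0.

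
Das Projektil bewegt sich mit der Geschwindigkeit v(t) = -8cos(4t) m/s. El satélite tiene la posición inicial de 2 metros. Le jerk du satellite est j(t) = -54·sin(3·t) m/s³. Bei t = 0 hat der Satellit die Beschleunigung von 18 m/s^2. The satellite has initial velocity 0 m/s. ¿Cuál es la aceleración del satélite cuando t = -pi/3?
Debemos encontrar la integral de nuestra ecuación de la sacudida j(t) = -54·sin(3·t) 1 vez. Integrando la sacudida y usando la condición inicial a(0) = 18, obtenemos a(t) = 18·cos(3·t). Usando a(t) = 18·cos(3·t) y sustituyendo t = -pi/3, encontramos a = -18.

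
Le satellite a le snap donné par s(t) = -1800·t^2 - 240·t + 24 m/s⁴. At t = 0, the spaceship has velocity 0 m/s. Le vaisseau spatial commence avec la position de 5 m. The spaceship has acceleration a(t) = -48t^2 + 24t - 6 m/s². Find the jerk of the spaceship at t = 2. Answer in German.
Ausgehend von der Beschleunigung a(t) = -48·t^2 + 24·t - 6, nehmen wir 1 Ableitung. Die Ableitung von der Beschleunigung ergibt den Ruck: j(t) = 24 - 96·t. Mit j(t) = 24 - 96·t und Einsetzen von t = 2, finden wir j = -168.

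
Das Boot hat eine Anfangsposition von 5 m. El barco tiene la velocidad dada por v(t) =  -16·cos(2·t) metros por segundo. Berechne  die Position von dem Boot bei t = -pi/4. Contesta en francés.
Pour résoudre ceci, nous devons prendre 1 intégrale de notre équation de la vitesse v(t) = -16·cos(2·t). L'intégrale de la vitesse, avec x(0) = 5, donne la position: x(t) = 5 - 8·sin(2·t). Nous avons la position x(t) = 5 - 8·sin(2·t). En substituant t = -pi/4: x(-pi/4) = 13.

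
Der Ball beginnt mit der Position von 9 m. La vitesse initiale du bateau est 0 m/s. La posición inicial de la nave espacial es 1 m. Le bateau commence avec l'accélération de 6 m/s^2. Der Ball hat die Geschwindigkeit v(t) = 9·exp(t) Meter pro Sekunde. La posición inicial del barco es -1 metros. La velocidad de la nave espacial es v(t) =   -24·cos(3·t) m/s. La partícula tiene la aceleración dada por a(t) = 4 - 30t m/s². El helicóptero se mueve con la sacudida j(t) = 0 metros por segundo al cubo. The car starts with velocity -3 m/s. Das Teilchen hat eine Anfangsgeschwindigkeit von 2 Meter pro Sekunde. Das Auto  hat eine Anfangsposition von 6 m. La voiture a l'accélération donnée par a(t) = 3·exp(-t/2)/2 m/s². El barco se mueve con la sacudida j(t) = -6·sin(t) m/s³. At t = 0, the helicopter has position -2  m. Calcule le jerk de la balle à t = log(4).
Pour résoudre ceci, nous devons prendre 2 dérivées de notre équation de la vitesse v(t) = 9·exp(t). En dérivant la vitesse, nous obtenons l'accélération: a(t) = 9·exp(t). En prenant d/dt de a(t), nous trouvons j(t) = 9·exp(t). Nous avons le jerk j(t) = 9·exp(t). En substituant t = log(4): j(log(4)) = 36.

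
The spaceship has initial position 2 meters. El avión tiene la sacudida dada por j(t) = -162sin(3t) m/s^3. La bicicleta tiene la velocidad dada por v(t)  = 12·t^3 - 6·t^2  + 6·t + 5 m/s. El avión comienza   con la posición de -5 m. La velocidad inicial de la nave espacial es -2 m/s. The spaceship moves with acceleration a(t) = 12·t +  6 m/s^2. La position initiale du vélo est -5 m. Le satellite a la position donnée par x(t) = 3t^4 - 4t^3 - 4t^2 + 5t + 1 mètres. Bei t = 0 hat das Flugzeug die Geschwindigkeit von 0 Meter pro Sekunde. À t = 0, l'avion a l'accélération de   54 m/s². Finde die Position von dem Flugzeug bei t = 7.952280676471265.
Ausgehend von dem Ruck j(t) = -162·sin(3·t), nehmen wir 3 Integrale. Mit ∫j(t)dt und Anwendung von a(0) = 54, finden wir a(t) = 54·cos(3·t). Mit ∫a(t)dt und Anwendung von v(0) = 0, finden wir v(t) = 18·sin(3·t). Durch Integration von der Geschwindigkeit und Verwendung der Anfangsbedingung x(0) = -5, erhalten wir x(t) = 1 - 6·cos(3·t). Mit x(t) = 1 - 6·cos(3·t) und Einsetzen von t = 7.952280676471265, finden wir x = -0.743848519686672.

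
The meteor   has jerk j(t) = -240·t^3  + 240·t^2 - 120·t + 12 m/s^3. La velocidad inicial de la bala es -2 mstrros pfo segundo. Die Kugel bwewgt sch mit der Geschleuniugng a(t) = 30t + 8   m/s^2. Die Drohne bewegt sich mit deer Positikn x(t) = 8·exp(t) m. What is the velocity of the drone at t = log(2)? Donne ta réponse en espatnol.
Debemos derivar nuestra ecuación de la posición x(t) = 8·exp(t) 1 vez. Tomando d/dt de x(t), encontramos v(t) = 8·exp(t). De la ecuación de la velocidad v(t) = 8·exp(t), sustituimos t = log(2) para obtener v = 16.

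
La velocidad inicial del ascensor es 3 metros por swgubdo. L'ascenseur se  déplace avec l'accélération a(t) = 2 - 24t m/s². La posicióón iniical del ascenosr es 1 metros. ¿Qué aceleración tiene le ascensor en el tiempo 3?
Tenemos la aceleración a(t) = 2 - 24·t. Sustituyendo t = 3: a(3) = -70.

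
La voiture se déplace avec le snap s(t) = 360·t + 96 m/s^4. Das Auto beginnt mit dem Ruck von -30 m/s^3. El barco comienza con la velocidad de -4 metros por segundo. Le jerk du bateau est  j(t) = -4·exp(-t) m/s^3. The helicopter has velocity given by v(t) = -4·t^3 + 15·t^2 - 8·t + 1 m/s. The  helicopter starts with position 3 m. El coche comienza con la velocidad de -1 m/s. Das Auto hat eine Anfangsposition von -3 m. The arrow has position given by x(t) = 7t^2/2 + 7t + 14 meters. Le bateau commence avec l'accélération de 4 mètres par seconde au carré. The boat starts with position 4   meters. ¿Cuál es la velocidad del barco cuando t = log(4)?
Partiendo de la sacudida j(t) = -4·exp(-t), tomamos 2 antiderivadas. Tomando ∫j(t)dt y aplicando a(0) = 4, encontramos a(t) = 4·exp(-t). Integrando la aceleración y usando la condición inicial v(0) = -4, obtenemos v(t) = -4·exp(-t). Tenemos la velocidad v(t) = -4·exp(-t). Sustituyendo t = log(4): v(log(4)) = -1.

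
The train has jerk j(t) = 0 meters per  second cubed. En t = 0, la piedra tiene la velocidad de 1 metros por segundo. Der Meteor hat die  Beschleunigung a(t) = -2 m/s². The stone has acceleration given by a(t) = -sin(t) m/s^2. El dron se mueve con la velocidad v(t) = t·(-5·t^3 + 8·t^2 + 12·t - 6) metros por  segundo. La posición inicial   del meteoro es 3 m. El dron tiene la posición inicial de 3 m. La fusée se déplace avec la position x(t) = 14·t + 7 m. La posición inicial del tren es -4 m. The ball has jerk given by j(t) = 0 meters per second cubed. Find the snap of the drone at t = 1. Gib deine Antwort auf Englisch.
To solve this, we need to take 3 derivatives of our velocity equation v(t) = t·(-5·t^3 + 8·t^2 + 12·t - 6). Taking d/dt of v(t), we find a(t) = -5·t^3 + 8·t^2 + t·(-15·t^2 + 16·t + 12) + 12·t - 6. The derivative of acceleration gives jerk: j(t) = -30·t^2 + t·(16 - 30·t) + 32·t + 24. Taking d/dt of j(t), we find s(t) = 48 - 120·t. From the given snap equation s(t) = 48 - 120·t, we substitute t = 1 to get s = -72.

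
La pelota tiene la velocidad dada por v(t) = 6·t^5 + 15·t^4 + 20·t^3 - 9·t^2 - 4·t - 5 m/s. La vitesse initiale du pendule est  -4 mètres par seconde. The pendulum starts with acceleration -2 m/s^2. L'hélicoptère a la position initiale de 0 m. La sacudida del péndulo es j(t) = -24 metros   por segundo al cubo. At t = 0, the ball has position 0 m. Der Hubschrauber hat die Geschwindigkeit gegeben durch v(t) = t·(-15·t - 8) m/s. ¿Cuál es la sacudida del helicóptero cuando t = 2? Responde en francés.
En partant de la vitesse v(t) = t·(-15·t - 8), nous prenons 2 dérivées. En prenant d/dt de v(t), nous trouvons a(t) = -30·t - 8. En prenant d/dt de a(t), nous trouvons j(t) = -30. De l'équation du jerk j(t) = -30, nous substituons t = 2 pour obtenir j = -30.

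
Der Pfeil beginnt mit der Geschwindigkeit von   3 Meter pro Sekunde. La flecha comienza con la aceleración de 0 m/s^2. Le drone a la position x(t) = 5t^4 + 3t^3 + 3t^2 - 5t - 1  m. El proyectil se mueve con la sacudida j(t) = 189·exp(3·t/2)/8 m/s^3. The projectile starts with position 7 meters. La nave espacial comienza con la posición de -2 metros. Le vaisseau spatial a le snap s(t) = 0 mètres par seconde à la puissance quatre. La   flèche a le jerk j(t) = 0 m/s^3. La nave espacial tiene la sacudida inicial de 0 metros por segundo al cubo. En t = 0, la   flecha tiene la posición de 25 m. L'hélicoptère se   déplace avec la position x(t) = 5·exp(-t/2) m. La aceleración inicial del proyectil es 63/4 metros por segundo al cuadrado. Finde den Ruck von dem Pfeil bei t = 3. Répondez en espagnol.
Usando j(t) = 0 y sustituyendo t = 3, encontramos j = 0.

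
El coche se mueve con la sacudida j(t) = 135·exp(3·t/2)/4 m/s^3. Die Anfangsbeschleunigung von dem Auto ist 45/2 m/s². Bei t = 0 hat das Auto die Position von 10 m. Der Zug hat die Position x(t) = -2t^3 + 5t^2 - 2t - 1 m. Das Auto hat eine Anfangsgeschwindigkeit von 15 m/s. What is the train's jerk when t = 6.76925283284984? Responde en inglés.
To solve this, we need to take 3 derivatives of our position equation x(t) = -2·t^3 + 5·t^2 - 2·t - 1. Taking d/dt of x(t), we find v(t) = -6·t^2 + 10·t - 2. Differentiating velocity, we get acceleration: a(t) = 10 - 12·t. Taking d/dt of a(t), we find j(t) = -12. Using j(t) = -12 and substituting t = 6.76925283284984, we find j = -12.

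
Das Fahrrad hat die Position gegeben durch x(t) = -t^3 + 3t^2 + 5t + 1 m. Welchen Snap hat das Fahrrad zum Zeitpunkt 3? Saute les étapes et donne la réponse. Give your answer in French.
s(3) = 0.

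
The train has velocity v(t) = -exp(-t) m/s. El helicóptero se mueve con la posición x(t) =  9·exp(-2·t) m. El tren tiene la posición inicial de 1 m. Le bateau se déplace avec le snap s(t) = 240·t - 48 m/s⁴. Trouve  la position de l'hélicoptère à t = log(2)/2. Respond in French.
De l'équation de la position x(t) = 9·exp(-2·t), nous substituons t = log(2)/2 pour obtenir x = 9/2.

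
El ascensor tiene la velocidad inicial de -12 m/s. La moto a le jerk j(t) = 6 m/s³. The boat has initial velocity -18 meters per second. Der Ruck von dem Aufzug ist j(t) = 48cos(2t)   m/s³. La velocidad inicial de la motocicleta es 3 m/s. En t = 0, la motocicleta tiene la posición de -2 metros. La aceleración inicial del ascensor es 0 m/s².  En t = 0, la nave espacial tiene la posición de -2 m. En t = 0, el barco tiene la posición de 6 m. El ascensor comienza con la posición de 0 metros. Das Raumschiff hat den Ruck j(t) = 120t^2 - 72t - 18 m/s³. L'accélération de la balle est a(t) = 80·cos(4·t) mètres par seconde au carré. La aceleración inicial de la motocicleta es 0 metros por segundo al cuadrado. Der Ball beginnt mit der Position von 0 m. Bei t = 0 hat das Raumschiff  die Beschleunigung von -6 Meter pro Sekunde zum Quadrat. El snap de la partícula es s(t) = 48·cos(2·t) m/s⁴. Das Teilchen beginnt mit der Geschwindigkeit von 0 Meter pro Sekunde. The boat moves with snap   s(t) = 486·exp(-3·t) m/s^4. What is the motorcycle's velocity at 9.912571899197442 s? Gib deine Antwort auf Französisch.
En partant du jerk j(t) = 6, nous prenons 2 intégrales. La primitive du jerk est l'accélération. En utilisant a(0) = 0, nous obtenons a(t) = 6·t. La primitive de l'accélération, avec v(0) = 3, donne la vitesse: v(t) = 3·t^2 + 3. Nous avons la vitesse v(t) = 3·t^2 + 3. En substituant t = 9.912571899197442: v(9.912571899197442) = 297.777244970276.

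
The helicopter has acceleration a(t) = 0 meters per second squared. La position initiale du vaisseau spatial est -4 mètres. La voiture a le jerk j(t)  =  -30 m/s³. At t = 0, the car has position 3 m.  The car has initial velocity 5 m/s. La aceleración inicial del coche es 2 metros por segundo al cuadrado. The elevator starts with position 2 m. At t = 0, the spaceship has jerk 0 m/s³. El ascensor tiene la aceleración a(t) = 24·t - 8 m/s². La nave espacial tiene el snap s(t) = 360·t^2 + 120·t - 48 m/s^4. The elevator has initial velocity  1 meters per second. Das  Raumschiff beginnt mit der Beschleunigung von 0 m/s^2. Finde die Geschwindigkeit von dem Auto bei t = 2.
Wir müssen unsere Gleichung für den Ruck j(t) = -30 2-mal integrieren. Das Integral von dem Ruck ist die Beschleunigung. Mit a(0) = 2 erhalten wir a(t) = 2 - 30·t. Das Integral von der Beschleunigung ist die Geschwindigkeit. Mit v(0) = 5 erhalten wir v(t) = -15·t^2 + 2·t + 5. Mit v(t) = -15·t^2 + 2·t + 5 und Einsetzen von t = 2, finden wir v = -51.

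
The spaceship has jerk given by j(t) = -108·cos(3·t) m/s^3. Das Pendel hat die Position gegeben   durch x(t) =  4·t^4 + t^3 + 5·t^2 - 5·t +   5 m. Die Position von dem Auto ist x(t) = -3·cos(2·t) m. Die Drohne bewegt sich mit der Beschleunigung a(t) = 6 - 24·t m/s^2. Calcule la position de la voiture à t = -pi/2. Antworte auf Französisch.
Nous avons la position x(t) = -3·cos(2·t). En substituant t = -pi/2: x(-pi/2) = 3.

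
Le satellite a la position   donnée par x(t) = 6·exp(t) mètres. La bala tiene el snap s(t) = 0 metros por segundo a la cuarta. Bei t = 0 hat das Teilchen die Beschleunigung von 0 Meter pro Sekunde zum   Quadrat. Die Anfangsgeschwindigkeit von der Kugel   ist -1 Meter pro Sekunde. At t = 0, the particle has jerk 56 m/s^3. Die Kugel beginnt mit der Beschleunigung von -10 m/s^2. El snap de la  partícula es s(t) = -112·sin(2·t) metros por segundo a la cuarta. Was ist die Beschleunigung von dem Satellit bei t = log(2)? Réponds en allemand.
Wir müssen unsere Gleichung für die Position x(t) = 6·exp(t) 2-mal ableiten. Mit d/dt von x(t) finden wir v(t) = 6·exp(t). Die Ableitung von der Geschwindigkeit ergibt die Beschleunigung: a(t) = 6·exp(t). Aus der Gleichung für die Beschleunigung a(t) = 6·exp(t), setzen wir t = log(2) ein und erhalten a = 12.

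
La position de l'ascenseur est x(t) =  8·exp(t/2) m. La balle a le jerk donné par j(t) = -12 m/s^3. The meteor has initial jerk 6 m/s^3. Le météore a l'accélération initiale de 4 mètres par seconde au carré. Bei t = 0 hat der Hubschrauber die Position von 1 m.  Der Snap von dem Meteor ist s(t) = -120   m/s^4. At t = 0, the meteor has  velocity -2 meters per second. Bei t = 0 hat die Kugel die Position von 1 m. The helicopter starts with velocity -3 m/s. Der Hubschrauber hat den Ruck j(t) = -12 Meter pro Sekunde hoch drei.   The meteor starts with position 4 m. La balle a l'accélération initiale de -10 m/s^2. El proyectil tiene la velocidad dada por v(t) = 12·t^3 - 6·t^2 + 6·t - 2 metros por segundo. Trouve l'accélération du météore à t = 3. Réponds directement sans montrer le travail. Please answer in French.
La réponse est -518.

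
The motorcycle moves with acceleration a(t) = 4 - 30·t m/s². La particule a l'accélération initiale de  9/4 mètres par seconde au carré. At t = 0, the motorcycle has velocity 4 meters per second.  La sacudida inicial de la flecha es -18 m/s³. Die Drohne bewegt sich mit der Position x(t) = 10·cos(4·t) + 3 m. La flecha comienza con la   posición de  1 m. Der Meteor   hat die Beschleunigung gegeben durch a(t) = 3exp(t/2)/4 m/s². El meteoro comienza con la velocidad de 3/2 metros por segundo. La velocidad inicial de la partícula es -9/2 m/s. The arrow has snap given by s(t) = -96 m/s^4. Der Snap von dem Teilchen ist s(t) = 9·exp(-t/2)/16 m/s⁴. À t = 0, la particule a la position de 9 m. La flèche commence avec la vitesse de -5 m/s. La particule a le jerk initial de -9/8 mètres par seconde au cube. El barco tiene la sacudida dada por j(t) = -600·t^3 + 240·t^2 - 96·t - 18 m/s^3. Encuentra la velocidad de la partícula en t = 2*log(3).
Para resolver esto, necesitamos tomar 3 integrales de nuestra ecuación del snap s(t) = 9·exp(-t/2)/16. Tomando ∫s(t)dt y aplicando j(0) = -9/8, encontramos j(t) = -9·exp(-t/2)/8. Tomando ∫j(t)dt y aplicando a(0) = 9/4, encontramos a(t) = 9·exp(-t/2)/4. La integral de la aceleración, con v(0) = -9/2, da la velocidad: v(t) = -9·exp(-t/2)/2. De la ecuación de la velocidad v(t) = -9·exp(-t/2)/2, sustituimos t = 2*log(3) para obtener v = -3/2.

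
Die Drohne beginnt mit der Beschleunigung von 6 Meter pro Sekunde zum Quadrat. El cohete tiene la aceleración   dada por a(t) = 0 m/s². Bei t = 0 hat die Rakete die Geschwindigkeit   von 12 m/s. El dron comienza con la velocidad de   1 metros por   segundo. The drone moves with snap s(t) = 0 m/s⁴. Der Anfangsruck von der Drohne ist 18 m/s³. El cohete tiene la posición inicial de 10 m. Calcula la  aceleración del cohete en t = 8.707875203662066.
Tenemos la aceleración a(t) = 0. Sustituyendo t = 8.707875203662066: a(8.707875203662066) = 0.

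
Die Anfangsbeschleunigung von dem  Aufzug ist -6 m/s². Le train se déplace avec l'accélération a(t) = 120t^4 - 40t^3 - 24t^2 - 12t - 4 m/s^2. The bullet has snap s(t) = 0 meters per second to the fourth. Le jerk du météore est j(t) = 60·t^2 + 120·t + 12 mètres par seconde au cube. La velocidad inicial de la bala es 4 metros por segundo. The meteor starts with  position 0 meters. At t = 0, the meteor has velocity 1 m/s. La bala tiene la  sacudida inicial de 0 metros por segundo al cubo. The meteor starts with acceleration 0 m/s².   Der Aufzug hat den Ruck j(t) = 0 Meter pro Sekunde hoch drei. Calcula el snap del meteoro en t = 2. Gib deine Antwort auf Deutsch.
Wir müssen unsere Gleichung für den Ruck j(t) = 60·t^2 + 120·t + 12 1-mal ableiten. Mit d/dt von j(t) finden wir s(t) = 120·t + 120. Mit s(t) = 120·t + 120 und Einsetzen von t = 2, finden wir s = 360.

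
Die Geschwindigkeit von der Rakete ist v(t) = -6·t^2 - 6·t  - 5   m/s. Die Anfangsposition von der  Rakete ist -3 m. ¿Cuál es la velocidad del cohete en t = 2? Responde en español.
Tenemos la velocidad v(t) = -6·t^2 - 6·t - 5. Sustituyendo t = 2: v(2) = -41.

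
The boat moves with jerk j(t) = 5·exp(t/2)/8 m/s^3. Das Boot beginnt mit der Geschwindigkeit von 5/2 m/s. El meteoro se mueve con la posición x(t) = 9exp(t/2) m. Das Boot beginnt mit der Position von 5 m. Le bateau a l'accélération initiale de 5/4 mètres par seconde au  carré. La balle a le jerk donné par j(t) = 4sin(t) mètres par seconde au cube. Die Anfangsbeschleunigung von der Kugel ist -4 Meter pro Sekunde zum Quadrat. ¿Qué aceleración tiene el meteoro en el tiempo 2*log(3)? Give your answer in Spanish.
Para resolver esto, necesitamos tomar 2 derivadas de nuestra ecuación de la posición x(t) = 9·exp(t/2). Tomando d/dt de x(t), encontramos v(t) = 9·exp(t/2)/2. Tomando d/dt de v(t), encontramos a(t) = 9·exp(t/2)/4. Usando a(t) = 9·exp(t/2)/4 y sustituyendo t = 2*log(3), encontramos a = 27/4.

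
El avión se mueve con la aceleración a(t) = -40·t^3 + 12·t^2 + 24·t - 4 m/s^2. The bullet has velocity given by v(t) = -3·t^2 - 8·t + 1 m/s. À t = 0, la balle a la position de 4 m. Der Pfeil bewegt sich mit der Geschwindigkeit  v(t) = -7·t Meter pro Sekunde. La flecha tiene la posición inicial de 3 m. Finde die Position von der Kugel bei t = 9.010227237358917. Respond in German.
Wir müssen die Stammfunktion unserer Gleichung für die Geschwindigkeit v(t) = -3·t^2 - 8·t + 1 1-mal finden. Die Stammfunktion von der Geschwindigkeit, mit x(0) = 4, ergibt die Position: x(t) = -t^3 - 4·t^2 + t + 4. Aus der Gleichung für die Position x(t) = -t^3 - 4·t^2 + t + 4, setzen wir t = 9.010227237358917 ein und erhalten x = -1043.21459608834.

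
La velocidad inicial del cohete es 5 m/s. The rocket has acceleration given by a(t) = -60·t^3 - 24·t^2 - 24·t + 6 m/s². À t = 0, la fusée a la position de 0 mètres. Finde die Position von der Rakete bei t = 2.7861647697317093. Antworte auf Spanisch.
Debemos encontrar la antiderivada de nuestra ecuación de la aceleración a(t) = -60·t^3 - 24·t^2 - 24·t + 6 2 veces. Integrando la aceleración y usando la condición inicial v(0) = 5, obtenemos v(t) = -15·t^4 - 8·t^3 - 12·t^2 + 6·t + 5. Tomando ∫v(t)dt y aplicando x(0) = 0, encontramos x(t) = -3·t^5 - 2·t^4 - 4·t^3 + 3·t^2 + 5·t. De la ecuación de la posición x(t) = -3·t^5 - 2·t^4 - 4·t^3 + 3·t^2 + 5·t, sustituimos t = 2.7861647697317093 para obtener x = -673.493912427207.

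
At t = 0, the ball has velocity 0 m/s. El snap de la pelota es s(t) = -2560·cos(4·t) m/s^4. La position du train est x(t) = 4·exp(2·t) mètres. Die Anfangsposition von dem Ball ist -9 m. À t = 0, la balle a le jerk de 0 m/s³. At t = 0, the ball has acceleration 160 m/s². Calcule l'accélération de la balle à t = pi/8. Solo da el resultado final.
a(pi/8) = 0.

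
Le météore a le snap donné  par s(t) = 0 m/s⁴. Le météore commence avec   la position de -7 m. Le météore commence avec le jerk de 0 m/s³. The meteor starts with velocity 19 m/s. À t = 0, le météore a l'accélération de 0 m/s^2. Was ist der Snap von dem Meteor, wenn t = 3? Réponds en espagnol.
De la ecuación del snap s(t) = 0, sustituimos t = 3 para obtener s = 0.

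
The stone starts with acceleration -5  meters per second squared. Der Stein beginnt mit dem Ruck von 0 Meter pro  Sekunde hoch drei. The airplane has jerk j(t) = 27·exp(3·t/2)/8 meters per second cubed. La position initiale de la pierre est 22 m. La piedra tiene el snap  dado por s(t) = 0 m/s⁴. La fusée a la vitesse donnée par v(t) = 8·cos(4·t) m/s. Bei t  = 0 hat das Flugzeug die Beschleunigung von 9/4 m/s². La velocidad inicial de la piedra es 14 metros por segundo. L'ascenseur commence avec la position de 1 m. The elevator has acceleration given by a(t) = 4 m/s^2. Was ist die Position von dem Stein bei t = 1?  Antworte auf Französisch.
Pour résoudre ceci, nous devons prendre 4 primitives de notre équation du snap s(t) = 0. L'intégrale du snap est le jerk. En utilisant j(0) = 0, nous obtenons j(t) = 0. En prenant ∫j(t)dt et en appliquant a(0) = -5, nous trouvons a(t) = -5. En prenant ∫a(t)dt et en appliquant v(0) = 14, nous trouvons v(t) = 14 - 5·t. L'intégrale de la vitesse, avec x(0) = 22, donne la position: x(t) = -5·t^2/2 + 14·t + 22. De l'équation de la position x(t) = -5·t^2/2 + 14·t + 22, nous substituons t = 1 pour obtenir x = 67/2.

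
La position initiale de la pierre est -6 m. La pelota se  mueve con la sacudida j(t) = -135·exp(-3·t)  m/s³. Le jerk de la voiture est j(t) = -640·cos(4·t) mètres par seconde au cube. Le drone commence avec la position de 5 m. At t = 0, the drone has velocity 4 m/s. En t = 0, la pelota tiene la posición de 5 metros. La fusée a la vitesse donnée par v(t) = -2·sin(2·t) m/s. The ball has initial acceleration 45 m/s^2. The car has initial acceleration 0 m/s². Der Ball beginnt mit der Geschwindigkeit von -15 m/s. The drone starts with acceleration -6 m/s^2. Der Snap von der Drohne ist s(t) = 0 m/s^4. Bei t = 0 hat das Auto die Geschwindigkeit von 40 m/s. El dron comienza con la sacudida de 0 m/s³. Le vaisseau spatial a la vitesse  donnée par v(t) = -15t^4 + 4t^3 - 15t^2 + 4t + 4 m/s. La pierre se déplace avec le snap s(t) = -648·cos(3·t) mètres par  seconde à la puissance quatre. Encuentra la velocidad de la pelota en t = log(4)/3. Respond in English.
To find the answer, we compute 2 antiderivatives of j(t) = -135·exp(-3·t). Integrating jerk and using the initial condition a(0) = 45, we get a(t) = 45·exp(-3·t). The integral of acceleration is velocity. Using v(0) = -15, we get v(t) = -15·exp(-3·t). Using v(t) = -15·exp(-3·t) and substituting t = log(4)/3, we find v = -15/4.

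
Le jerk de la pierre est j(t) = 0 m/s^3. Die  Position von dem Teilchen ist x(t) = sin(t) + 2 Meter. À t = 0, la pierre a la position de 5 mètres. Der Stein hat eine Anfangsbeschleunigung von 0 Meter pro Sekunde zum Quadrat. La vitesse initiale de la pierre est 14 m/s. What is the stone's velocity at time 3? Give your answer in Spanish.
Debemos encontrar la antiderivada de nuestra ecuación de la sacudida j(t) = 0 2 veces. Integrando la sacudida y usando la condición inicial a(0) = 0, obtenemos a(t) = 0. La antiderivada de la aceleración, con v(0) = 14, da la velocidad: v(t) = 14. Usando v(t) = 14 y sustituyendo t = 3, encontramos v = 14.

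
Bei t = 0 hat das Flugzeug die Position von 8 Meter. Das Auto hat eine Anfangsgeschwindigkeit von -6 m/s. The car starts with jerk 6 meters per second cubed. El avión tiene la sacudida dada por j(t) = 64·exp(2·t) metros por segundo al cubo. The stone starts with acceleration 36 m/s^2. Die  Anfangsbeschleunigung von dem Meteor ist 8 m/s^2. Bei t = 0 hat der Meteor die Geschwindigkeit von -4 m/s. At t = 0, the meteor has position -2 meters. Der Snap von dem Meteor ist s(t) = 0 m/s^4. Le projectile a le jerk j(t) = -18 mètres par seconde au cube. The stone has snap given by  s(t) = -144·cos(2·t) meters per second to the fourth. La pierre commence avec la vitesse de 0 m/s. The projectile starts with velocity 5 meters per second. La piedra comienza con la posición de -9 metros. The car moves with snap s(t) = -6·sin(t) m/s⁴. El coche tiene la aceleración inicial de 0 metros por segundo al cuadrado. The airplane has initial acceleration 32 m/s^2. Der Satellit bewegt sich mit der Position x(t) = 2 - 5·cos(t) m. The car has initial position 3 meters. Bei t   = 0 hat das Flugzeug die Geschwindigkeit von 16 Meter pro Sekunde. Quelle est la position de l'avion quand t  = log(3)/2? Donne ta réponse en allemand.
Wir müssen unsere Gleichung für den Ruck j(t) = 64·exp(2·t) 3-mal integrieren. Durch Integration von dem Ruck und Verwendung der Anfangsbedingung a(0) = 32, erhalten wir a(t) = 32·exp(2·t). Die Stammfunktion von der Beschleunigung, mit v(0) = 16, ergibt die Geschwindigkeit: v(t) = 16·exp(2·t). Die Stammfunktion von der Geschwindigkeit ist die Position. Mit x(0) = 8 erhalten wir x(t) = 8·exp(2·t). Wir haben die Position x(t) = 8·exp(2·t). Durch Einsetzen von t = log(3)/2: x(log(3)/2) = 24.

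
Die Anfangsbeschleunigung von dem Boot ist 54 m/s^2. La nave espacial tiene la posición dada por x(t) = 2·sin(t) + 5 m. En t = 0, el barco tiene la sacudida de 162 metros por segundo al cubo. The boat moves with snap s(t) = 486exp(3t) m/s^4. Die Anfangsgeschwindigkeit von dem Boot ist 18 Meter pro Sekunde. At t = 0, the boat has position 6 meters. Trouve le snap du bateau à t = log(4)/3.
Nous avons le snap s(t) = 486·exp(3·t). En substituant t = log(4)/3: s(log(4)/3) = 1944.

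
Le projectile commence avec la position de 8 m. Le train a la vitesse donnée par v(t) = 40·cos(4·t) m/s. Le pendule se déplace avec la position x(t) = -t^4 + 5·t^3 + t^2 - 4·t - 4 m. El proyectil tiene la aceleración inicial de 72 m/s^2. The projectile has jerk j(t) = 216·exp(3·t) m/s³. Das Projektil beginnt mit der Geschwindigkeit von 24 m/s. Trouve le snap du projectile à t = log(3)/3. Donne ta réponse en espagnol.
Debemos derivar nuestra ecuación de la sacudida j(t) = 216·exp(3·t) 1 vez. La derivada de la sacudida da el snap: s(t) = 648·exp(3·t). Usando s(t) = 648·exp(3·t) y sustituyendo t = log(3)/3, encontramos s = 1944.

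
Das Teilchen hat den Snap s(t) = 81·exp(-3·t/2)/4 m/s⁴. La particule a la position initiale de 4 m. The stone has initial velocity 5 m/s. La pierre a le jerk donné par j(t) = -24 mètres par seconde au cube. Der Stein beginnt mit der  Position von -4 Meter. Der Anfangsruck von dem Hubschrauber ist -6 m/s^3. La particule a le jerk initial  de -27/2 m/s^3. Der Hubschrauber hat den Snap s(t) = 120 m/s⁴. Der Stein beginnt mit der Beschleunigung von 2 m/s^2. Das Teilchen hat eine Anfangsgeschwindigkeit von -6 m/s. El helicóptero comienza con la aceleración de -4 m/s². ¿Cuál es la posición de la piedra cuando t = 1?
Debemos encontrar la antiderivada de nuestra ecuación de la sacudida j(t) = -24 3 veces. Tomando ∫j(t)dt y aplicando a(0) = 2, encontramos a(t) = 2 - 24·t. Tomando ∫a(t)dt y aplicando v(0) = 5, encontramos v(t) = -12·t^2 + 2·t + 5. La antiderivada de la velocidad es la posición. Usando x(0) = -4, obtenemos x(t) = -4·t^3 + t^2 + 5·t - 4. De la ecuación de la posición x(t) = -4·t^3 + t^2 + 5·t - 4, sustituimos t = 1 para obtener x = -2.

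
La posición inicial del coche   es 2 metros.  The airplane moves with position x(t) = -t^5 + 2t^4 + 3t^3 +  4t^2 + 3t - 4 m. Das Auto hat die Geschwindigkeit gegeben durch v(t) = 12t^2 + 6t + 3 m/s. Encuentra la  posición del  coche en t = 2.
Necesitamos integrar nuestra ecuación de la velocidad v(t) = 12·t^2 + 6·t + 3 1 vez. Tomando ∫v(t)dt y aplicando x(0) = 2, encontramos x(t) = 4·t^3 + 3·t^2 + 3·t + 2. Usando x(t) = 4·t^3 + 3·t^2 + 3·t + 2 y sustituyendo t = 2, encontramos x = 52.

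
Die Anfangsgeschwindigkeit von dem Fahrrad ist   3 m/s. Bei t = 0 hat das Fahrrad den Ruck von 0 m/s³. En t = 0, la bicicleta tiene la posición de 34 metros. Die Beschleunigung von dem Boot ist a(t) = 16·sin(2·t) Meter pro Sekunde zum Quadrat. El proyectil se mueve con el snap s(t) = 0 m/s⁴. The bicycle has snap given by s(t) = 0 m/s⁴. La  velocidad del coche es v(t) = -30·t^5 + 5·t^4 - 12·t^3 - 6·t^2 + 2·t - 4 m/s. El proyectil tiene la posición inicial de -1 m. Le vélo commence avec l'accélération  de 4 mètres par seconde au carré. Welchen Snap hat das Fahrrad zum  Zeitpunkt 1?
Wir haben den Snap s(t) = 0. Durch Einsetzen von t = 1: s(1) = 0.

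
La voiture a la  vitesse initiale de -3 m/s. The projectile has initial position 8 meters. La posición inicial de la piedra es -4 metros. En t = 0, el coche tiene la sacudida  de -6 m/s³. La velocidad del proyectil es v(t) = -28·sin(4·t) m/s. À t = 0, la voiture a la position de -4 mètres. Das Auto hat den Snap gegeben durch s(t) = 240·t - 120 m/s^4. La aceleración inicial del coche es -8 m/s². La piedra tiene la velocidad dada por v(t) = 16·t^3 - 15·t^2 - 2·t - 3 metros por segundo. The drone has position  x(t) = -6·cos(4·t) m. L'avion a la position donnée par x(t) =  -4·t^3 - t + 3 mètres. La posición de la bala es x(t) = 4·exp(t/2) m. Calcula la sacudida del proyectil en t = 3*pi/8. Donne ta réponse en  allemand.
Wir müssen unsere Gleichung für die Geschwindigkeit v(t) = -28·sin(4·t) 2-mal ableiten. Die Ableitung von der Geschwindigkeit ergibt die Beschleunigung: a(t) = -112·cos(4·t). Durch Ableiten von der Beschleunigung erhalten wir den Ruck: j(t) = 448·sin(4·t). Wir haben den Ruck j(t) = 448·sin(4·t). Durch Einsetzen von t = 3*pi/8: j(3*pi/8) = -448.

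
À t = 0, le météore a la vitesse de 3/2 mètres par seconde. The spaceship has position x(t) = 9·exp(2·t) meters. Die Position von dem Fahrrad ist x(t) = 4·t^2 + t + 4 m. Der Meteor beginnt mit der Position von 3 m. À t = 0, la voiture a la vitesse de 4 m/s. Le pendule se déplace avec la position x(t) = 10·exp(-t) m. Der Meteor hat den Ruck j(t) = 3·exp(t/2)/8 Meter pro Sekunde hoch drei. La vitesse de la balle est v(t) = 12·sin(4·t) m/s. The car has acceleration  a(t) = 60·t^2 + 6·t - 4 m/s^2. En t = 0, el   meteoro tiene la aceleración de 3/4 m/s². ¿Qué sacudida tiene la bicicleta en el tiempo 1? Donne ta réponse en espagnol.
Partiendo de la posición x(t) = 4·t^2 + t + 4, tomamos 3 derivadas. La derivada de la posición da la velocidad: v(t) = 8·t + 1. Tomando d/dt de v(t), encontramos a(t) = 8. La derivada de la aceleración da la sacudida: j(t) = 0. Usando j(t) = 0 y sustituyendo t = 1, encontramos j = 0.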